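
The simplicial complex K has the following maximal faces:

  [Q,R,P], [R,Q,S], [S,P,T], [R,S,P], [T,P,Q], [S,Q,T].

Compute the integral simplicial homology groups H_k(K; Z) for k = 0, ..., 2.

Order the vertices as P < Q < R < S < T. Listing each simplex with vertices in this order, K has dimension 2 with simplices:

  0-simplices (5): P, Q, R, S, T
  1-simplices (9): PQ, PR, PS, PT, QR, QS, QT, RS, ST
  2-simplices (6): PQR, PQT, PRS, PST, QRS, QST

giving chain groups C_0 ≅ Z^5, C_1 ≅ Z^9, C_2 ≅ Z^6.

∂_1: C_1 → C_0 is given by ∂[p,q] = [q] − [p].
The 5×9 boundary matrix has rank 4 and Smith normal form diag(1,1,1,1).

∂_2: C_2 → C_1 acts by ∂[p,q,r] = [q,r] − [p,r] + [p,q]. For instance
  ∂PST = ST − PT + PS,
  ∂PQR = QR − PR + PQ.
As a 9×6 matrix over Z this has rank 5, with invariant factors (1,1,1,1,1).

Now H_k = ker ∂_k / im ∂_{k+1}, so:

  H_0: rank C_0 − rank ∂_1 = 5 − 4 = 1, and the invariant factors of ∂_1 are all 1, so H_0 ≅ Z.
  H_1: rank ker ∂_1 − rank ∂_2 = (9 − 4) − 5 = 0, and the invariant factors of ∂_2 are all 1, so H_1 ≅ 0.
  H_2: rank ker ∂_2 − rank ∂_3 = (6 − 5) − 0 = 1, and there is no ∂_3, so H_2 ≅ Z.

(K is a triangulation of the 2-sphere S^2.)

H_0 ≅ Z,  H_1 = 0,  H_2 ≅ Z.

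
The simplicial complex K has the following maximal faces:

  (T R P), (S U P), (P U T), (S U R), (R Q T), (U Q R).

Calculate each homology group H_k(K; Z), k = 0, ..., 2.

H_0 = Z,  H_1 = Z,  H_2 = 0.

We work with the vertex ordering P < Q < R < S < T < U. The simplices of K, each written with vertices in increasing order, are:

  0-simplices (6): P, Q, R, S, T, U
  1-simplices (12): PR, PS, PT, PU, QR, QT, QU, RS, RT, RU, SU, TU
  2-simplices (6): PRT, PSU, PTU, QRT, QRU, RSU

Hence C_0 ≅ Z^6, C_1 ≅ Z^12, C_2 ≅ Z^6.

The boundary map ∂_1: C_1 → C_0 sends each edge [p,q] (with p < q) to q − p.
The resulting 6×12 matrix has rank 5, and its Smith normal form has invariant factors (1,1,1,1,1).

Boundary ∂_2: C_2 → C_1 sends each 2-simplex [p,q,r] to [q,r] − [p,r] + [p,q]. For instance
  ∂QRU = RU − QU + QR,
  ∂PSU = SU − PU + PS.
This gives a 12×6 integer matrix of rank 6; reducing to Smith normal form yields diagonal entries (1,1,1,1,1,1).

Now H_k = ker ∂_k / im ∂_{k+1}, so:

  H_0: rank C_0 − rank ∂_1 = 6 − 5 = 1, and the invariant factors of ∂_1 are all 1, so H_0 = Z.
  H_1: rank ker ∂_1 − rank ∂_2 = (12 − 5) − 6 = 1, and the invariant factors of ∂_2 are all 1, so H_1 = Z.
  H_2: rank ker ∂_2 − rank ∂_3 = (6 − 6) − 0 = 0, and there is no ∂_3, so H_2 = 0.

(K is a triangulation of the cylinder S^1 x I.)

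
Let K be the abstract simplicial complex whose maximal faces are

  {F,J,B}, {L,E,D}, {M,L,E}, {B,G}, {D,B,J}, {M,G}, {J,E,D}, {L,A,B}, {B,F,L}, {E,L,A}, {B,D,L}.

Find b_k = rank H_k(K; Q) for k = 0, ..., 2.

K has 9 vertices, 18 edges, 9 triangles.
rank ∂_0 = 0, rank ∂_1 = 8 ⇒ b_0 = 9 − 0 − 8 = 1; all invariant factors of ∂_1 are 1 so no torsion. So H_0 = Z.
rank ∂_1 = 8, rank ∂_2 = 9 ⇒ b_1 = 18 − 8 − 9 = 1; all invariant factors of ∂_2 are 1 so no torsion. So H_1 = Z.
rank ∂_2 = 9, rank ∂_3 = 0 ⇒ b_2 = 9 − 9 − 0 = 0. So H_2 = 0.

b_0 = 1, b_1 = 1, b_2 = 0.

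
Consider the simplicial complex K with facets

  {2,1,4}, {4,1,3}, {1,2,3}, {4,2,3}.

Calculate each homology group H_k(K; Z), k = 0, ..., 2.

H_0 = Z,  H_1 = 0,  H_2 = Z.

Take the total order 1 < 2 < 3 < 4 on the vertex set. Then K (dimension 2) consists of the simplices:

  0-simplices (4): [1], [2], [3], [4]
  1-simplices (6): [1,2], [1,3], [1,4], [2,3], [2,4], [3,4]
  2-simplices (4): [1,2,3], [1,2,4], [1,3,4], [2,3,4]

giving chain groups C_0 ≅ Z^4, C_1 ≅ Z^6, C_2 ≅ Z^4.

Boundary ∂_1: C_1 → C_0 is given by ∂[p,q] = [q] − [p]. For instance
  ∂[2,3] = [3] − [2].
The resulting 4×6 matrix has rank 3, and its Smith normal form has invariant factors (1,1,1).

The boundary map ∂_2: C_2 → C_1 sends each 2-simplex [p,q,r] to [q,r] − [p,r] + [p,q]. For instance
  ∂[1,2,4] = [2,4] − [1,4] + [1,2],
  ∂[1,3,4] = [3,4] − [1,4] + [1,3].
The 6×4 boundary matrix has rank 3 and Smith normal form diag(1,1,1).

Computing H_k = (kernel of ∂_k) / (image of ∂_{k+1}):

  H_0: rank C_0 − rank ∂_1 = 4 − 3 = 1, and the invariant factors of ∂_1 are all 1, so H_0 = Z.
  H_1: rank ker ∂_1 − rank ∂_2 = (6 − 3) − 3 = 0, and the invariant factors of ∂_2 are all 1, so H_1 = 0.
  H_2: rank ker ∂_2 − rank ∂_3 = (4 − 3) − 0 = 1, and there is no ∂_3, so H_2 = Z.

(K is a triangulation of the 2-sphere S^2.)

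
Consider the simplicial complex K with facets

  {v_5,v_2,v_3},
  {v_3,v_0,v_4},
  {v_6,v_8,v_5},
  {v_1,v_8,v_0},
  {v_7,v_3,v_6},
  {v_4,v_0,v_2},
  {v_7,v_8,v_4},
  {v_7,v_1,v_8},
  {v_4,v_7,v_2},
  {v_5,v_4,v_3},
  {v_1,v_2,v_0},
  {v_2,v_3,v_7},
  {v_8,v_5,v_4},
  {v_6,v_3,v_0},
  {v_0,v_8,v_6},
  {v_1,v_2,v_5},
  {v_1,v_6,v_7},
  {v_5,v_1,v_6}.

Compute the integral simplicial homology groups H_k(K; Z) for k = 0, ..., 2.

Order the vertices as v_0 < v_1 < v_2 < v_3 < v_4 < v_5 < v_6 < v_7 < v_8. Listing each simplex with vertices in this order, K has dimension 2 with simplices:

  0-simplices (9): [v_0], [v_1], [v_2], [v_3], [v_4], [v_5], [v_6], [v_7], [v_8]
  1-simplices (27): (27 of them)
  2-simplices (18): (18 of them)

so the chain groups are C_0 ≅ Z^9, C_1 ≅ Z^27, C_2 ≅ Z^18.

Boundary ∂_1: C_1 → C_0 sends each edge [p,q] (with p < q) to q − p. For instance
  ∂[v_0,v_3] = [v_3] − [v_0].
The 9×27 boundary matrix has rank 8 and Smith normal form diag(1,1,1,1,1,1,1,1).

∂_2: C_2 → C_1 acts by ∂[p,q,r] = [q,r] − [p,r] + [p,q]. For instance
  ∂[v_2,v_4,v_7] = [v_4,v_7] − [v_2,v_7] + [v_2,v_4],
  ∂[v_0,v_6,v_8] = [v_6,v_8] − [v_0,v_8] + [v_0,v_6].
As a 27×18 matrix over Z this has rank 18, with invariant factors (1,1,1,1,1,1,1,1,1,1,1,1,1,1,1,1,1,2).

Now H_k = ker ∂_k / im ∂_{k+1}, so:

  H_0: rank C_0 − rank ∂_1 = 9 − 8 = 1, and the invariant factors of ∂_1 are all 1, so H_0 ≅ Z.
  H_1: rank ker ∂_1 − rank ∂_2 = (27 − 8) − 18 = 1, and ∂_2 has invariant factor 2 > 1, so H_1 ≅ Z ⊕ Z/2Z.
  H_2: rank ker ∂_2 − rank ∂_3 = (18 − 18) − 0 = 0, and there is no ∂_3, so H_2 ≅ 0.

H_0 = Z,  H_1 = Z ⊕ Z/2Z,  H_2 = 0.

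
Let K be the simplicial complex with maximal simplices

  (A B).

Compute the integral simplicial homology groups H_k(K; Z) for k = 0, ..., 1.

Take the total order A < B on the vertex set. Then K (dimension 1) consists of the simplices:

  0-simplices (2): A, B
  1-simplices (1): AB

giving chain groups C_0 ≅ Z^2, C_1 ≅ Z^1.

The boundary map ∂_1: C_1 → C_0 maps an edge to its endpoints' difference, ∂[p,q] = q − p. For instance
  ∂AB = B − A.
This gives a 2×1 integer matrix of rank 1; reducing to Smith normal form yields diagonal entries (1).

Now H_k = ker ∂_k / im ∂_{k+1}, so:

  H_0: rank C_0 − rank ∂_1 = 2 − 1 = 1, and the invariant factors of ∂_1 are all 1, so H_0 ≅ Z.
  H_1: rank ker ∂_1 − rank ∂_2 = (1 − 1) − 0 = 0, and there is no ∂_2, so H_1 ≅ 0.

As a check, the Euler characteristic is 2 − 1 = 1, which agrees with 1 − 0 = 1.

H_0 ≅ Z,  H_1 = 0.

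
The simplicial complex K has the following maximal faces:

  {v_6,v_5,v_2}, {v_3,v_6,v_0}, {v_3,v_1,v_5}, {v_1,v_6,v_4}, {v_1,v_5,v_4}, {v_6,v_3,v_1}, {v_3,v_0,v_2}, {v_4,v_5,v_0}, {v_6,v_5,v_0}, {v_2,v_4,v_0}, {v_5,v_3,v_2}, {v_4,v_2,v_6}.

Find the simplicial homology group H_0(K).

Order the vertices as v_0 < v_1 < v_2 < v_3 < v_4 < v_5 < v_6. Listing each simplex with vertices in this order, K has dimension 2 with simplices:

  0-simplices (7): [v_0], [v_1], [v_2], [v_3], [v_4], [v_5], [v_6]
  1-simplices (18): (18 of them)
  2-simplices (12): (12 of them)

so the chain groups are C_0 ≅ Z^7, C_1 ≅ Z^18, C_2 ≅ Z^12.

Boundary ∂_1: C_1 → C_0 is given by ∂[p,q] = [q] − [p].
As a 7×18 matrix over Z this has rank 6, with invariant factors (1,1,1,1,1,1).

Boundary ∂_2: C_2 → C_1 maps a triangle to the signed sum of its edges. For instance
  ∂[v_1,v_4,v_5] = [v_4,v_5] − [v_1,v_5] + [v_1,v_4],
  ∂[v_1,v_4,v_6] = [v_4,v_6] − [v_1,v_6] + [v_1,v_4].
This gives a 18×12 integer matrix of rank 12; reducing to Smith normal form yields diagonal entries (1,1,1,1,1,1,1,1,1,1,1,2).

Reading off H_k = ker ∂_k / im ∂_{k+1}:

  H_0: rank C_0 − rank ∂_1 = 7 − 6 = 1, and the invariant factors of ∂_1 are all 1, so H_0 ≅ Z.

(K is a triangulation of the real projective plane RP^2.)

H_0 = Z.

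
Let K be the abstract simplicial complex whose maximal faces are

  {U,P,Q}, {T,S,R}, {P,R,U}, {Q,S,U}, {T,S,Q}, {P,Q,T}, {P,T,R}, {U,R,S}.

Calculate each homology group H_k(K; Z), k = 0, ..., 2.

H_0 ≅ Z,  H_1 = 0,  H_2 ≅ Z.

K has 6 vertices, 12 edges, 8 triangles.
rank ∂_0 = 0, rank ∂_1 = 5 ⇒ b_0 = 6 − 0 − 5 = 1; all invariant factors of ∂_1 are 1 so no torsion. So H_0 ≅ Z.
rank ∂_1 = 5, rank ∂_2 = 7 ⇒ b_1 = 12 − 5 − 7 = 0; all invariant factors of ∂_2 are 1 so no torsion. So H_1 ≅ 0.
rank ∂_2 = 7, rank ∂_3 = 0 ⇒ b_2 = 8 − 7 − 0 = 1. So H_2 ≅ Z.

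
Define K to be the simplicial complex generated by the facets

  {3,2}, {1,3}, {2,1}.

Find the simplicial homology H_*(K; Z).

We work with the vertex ordering 1 < 2 < 3. The simplices of K, each written with vertices in increasing order, are:

  0-simplices (3): [1], [2], [3]
  1-simplices (3): [1,2], [1,3], [2,3]

so the chain groups are C_0 ≅ Z^3, C_1 ≅ Z^3.

The boundary map ∂_1: C_1 → C_0 maps an edge to its endpoints' difference, ∂[p,q] = q − p.
As a 3×3 matrix over Z this has rank 2, with invariant factors (1,1).

Reading off H_k = ker ∂_k / im ∂_{k+1}:

  H_0: rank C_0 − rank ∂_1 = 3 − 2 = 1, and the invariant factors of ∂_1 are all 1, so H_0 ≅ Z.
  H_1: rank ker ∂_1 − rank ∂_2 = (3 − 2) − 0 = 1, and there is no ∂_2, so H_1 ≅ Z.

H_0 = Z,  H_1 = Z.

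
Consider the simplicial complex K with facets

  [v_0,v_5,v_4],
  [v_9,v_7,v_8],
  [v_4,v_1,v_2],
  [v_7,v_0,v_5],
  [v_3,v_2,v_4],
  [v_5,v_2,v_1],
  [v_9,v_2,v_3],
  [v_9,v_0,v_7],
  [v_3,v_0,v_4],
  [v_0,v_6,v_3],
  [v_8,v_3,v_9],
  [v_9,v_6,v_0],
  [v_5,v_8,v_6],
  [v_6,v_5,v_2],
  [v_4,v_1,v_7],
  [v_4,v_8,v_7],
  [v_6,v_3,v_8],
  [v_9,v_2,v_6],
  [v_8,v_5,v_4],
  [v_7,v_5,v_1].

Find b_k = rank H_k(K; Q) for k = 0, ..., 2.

K has 10 vertices, 30 edges, 20 triangles.
rank ∂_0 = 0, rank ∂_1 = 9 ⇒ b_0 = 10 − 0 − 9 = 1; all invariant factors of ∂_1 are 1 so no torsion. So H_0 ≅ Z.
rank ∂_1 = 9, rank ∂_2 = 20 ⇒ b_1 = 30 − 9 − 20 = 1; ∂_2 has invariant factor(s) [2] giving torsion. So H_1 ≅ Z ⊕ Z/2.
rank ∂_2 = 20, rank ∂_3 = 0 ⇒ b_2 = 20 − 20 − 0 = 0. So H_2 ≅ 0.

b_0 = 1, b_1 = 1, b_2 = 0.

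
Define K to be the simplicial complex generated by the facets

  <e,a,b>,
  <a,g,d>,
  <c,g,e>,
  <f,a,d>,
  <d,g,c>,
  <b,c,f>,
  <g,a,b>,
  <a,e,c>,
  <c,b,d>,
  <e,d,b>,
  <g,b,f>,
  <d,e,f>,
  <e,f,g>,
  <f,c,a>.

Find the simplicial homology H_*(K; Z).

K has 7 vertices, 21 edges, 14 triangles.
rank ∂_0 = 0, rank ∂_1 = 6 ⇒ b_0 = 7 − 0 − 6 = 1; all invariant factors of ∂_1 are 1 so no torsion. So H_0 = Z.
rank ∂_1 = 6, rank ∂_2 = 13 ⇒ b_1 = 21 − 6 − 13 = 2; all invariant factors of ∂_2 are 1 so no torsion. So H_1 = Z^2.
rank ∂_2 = 13, rank ∂_3 = 0 ⇒ b_2 = 14 − 13 − 0 = 1. So H_2 = Z.

H_0 = Z,  H_1 = Z^2,  H_2 = Z.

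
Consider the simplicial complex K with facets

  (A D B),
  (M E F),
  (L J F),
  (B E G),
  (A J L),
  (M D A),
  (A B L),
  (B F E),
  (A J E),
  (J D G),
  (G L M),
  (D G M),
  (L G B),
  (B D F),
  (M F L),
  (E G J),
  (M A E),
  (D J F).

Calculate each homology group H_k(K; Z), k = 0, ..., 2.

H_0 = Z,  H_1 = Z^2,  H_2 = Z.

We work with the vertex ordering A < B < D < E < F < G < J < L < M. The simplices of K, each written with vertices in increasing order, are:

  0-simplices (9): A, B, D, E, F, G, J, L, M
  1-simplices (27): AB, AD, AE, AJ, AL, AM, BD, BE, BF, BG, BL, DF, DG, DJ, DM, EF, EG, EJ, EM, FJ, FL, FM, GJ, GL, GM, JL, LM
  2-simplices (18): ABD, ABL, ADM, AEJ, AEM, AJL, BDF, BEF, BEG, BGL, DFJ, DGJ, DGM, EFM, EGJ, FJL, FLM, GLM

Hence C_0 ≅ Z^9, C_1 ≅ Z^27, C_2 ≅ Z^18.

The boundary map ∂_1: C_1 → C_0 is given by ∂[p,q] = [q] − [p].
As a 9×27 matrix over Z this has rank 8, with invariant factors (1,1,1,1,1,1,1,1).

∂_2: C_2 → C_1 acts by ∂[p,q,r] = [q,r] − [p,r] + [p,q]. For instance
  ∂DGM = GM − DM + DG,
  ∂AJL = JL − AL + AJ.
As a 27×18 matrix over Z this has rank 17, with invariant factors (1,1,1,1,1,1,1,1,1,1,1,1,1,1,1,1,1).

Now H_k = ker ∂_k / im ∂_{k+1}, so:

  H_0: rank C_0 − rank ∂_1 = 9 − 8 = 1, and the invariant factors of ∂_1 are all 1, so H_0 ≅ Z.
  H_1: rank ker ∂_1 − rank ∂_2 = (27 − 8) − 17 = 2, and the invariant factors of ∂_2 are all 1, so H_1 ≅ Z^2.
  H_2: rank ker ∂_2 − rank ∂_3 = (18 − 17) − 0 = 1, and there is no ∂_3, so H_2 ≅ Z.

As a check, the Euler characteristic is 9 − 27 + 18 = 0, which agrees with 1 − 2 + 1 = 0.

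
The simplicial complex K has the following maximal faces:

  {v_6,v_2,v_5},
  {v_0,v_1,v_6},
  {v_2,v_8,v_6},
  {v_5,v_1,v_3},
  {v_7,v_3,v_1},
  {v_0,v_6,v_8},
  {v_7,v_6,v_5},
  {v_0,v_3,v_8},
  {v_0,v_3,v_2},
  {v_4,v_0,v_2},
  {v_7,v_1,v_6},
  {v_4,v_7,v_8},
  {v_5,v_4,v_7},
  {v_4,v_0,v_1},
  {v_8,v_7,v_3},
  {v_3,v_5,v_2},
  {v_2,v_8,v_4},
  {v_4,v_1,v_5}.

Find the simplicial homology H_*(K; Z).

H_0 = Z,  H_1 = Z ⊕ Z/2,  H_2 = 0.

Take the total order v_0 < v_1 < v_2 < v_3 < v_4 < v_5 < v_6 < v_7 < v_8 on the vertex set. Then K (dimension 2) consists of the simplices:

  0-simplices (9): [v_0], [v_1], [v_2], [v_3], [v_4], [v_5], [v_6], [v_7], [v_8]
  1-simplices (27): (27 of them)
  2-simplices (18): (18 of them)

Hence C_0 ≅ Z^9, C_1 ≅ Z^27, C_2 ≅ Z^18.

Boundary ∂_1: C_1 → C_0 is given by ∂[p,q] = [q] − [p].
This gives a 9×27 integer matrix of rank 8; reducing to Smith normal form yields diagonal entries (1,1,1,1,1,1,1,1).

∂_2: C_2 → C_1 maps a triangle to the signed sum of its edges. For instance
  ∂[v_1,v_4,v_5] = [v_4,v_5] − [v_1,v_5] + [v_1,v_4],
  ∂[v_0,v_1,v_6] = [v_1,v_6] − [v_0,v_6] + [v_0,v_1].
As a 27×18 matrix over Z this has rank 18, with invariant factors (1,1,1,1,1,1,1,1,1,1,1,1,1,1,1,1,1,2).

Now H_k = ker ∂_k / im ∂_{k+1}, so:

  H_0: rank C_0 − rank ∂_1 = 9 − 8 = 1, and the invariant factors of ∂_1 are all 1, so H_0 ≅ Z.
  H_1: rank ker ∂_1 − rank ∂_2 = (27 − 8) − 18 = 1, and ∂_2 has invariant factor 2 > 1, so H_1 ≅ Z ⊕ Z/2.
  H_2: rank ker ∂_2 − rank ∂_3 = (18 − 18) − 0 = 0, and there is no ∂_3, so H_2 ≅ 0.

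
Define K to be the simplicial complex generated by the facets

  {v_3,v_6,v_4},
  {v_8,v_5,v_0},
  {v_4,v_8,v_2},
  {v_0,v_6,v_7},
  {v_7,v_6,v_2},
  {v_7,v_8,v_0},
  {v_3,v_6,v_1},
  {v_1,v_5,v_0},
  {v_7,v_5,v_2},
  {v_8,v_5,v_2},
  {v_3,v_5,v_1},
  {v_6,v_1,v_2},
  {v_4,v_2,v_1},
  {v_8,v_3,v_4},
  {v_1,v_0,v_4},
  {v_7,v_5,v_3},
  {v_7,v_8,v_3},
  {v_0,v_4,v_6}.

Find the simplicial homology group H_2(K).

H_2 = 0.

Take the total order v_0 < v_1 < v_2 < v_3 < v_4 < v_5 < v_6 < v_7 < v_8 on the vertex set. Then K (dimension 2) consists of the simplices:

  0-simplices (9): [v_0], [v_1], [v_2], [v_3], [v_4], [v_5], [v_6], [v_7], [v_8]
  1-simplices (27): (27 of them)
  2-simplices (18): (18 of them)

giving chain groups C_0 ≅ Z^9, C_1 ≅ Z^27, C_2 ≅ Z^18.

The boundary map ∂_1: C_1 → C_0 sends each edge [p,q] (with p < q) to q − p. For instance
  ∂[v_0,v_7] = [v_7] − [v_0].
The resulting 9×27 matrix has rank 8, and its Smith normal form has invariant factors (1,1,1,1,1,1,1,1).

∂_2: C_2 → C_1 sends each 2-simplex [p,q,r] to [q,r] − [p,r] + [p,q]. For instance
  ∂[v_2,v_5,v_7] = [v_5,v_7] − [v_2,v_7] + [v_2,v_5],
  ∂[v_1,v_2,v_6] = [v_2,v_6] − [v_1,v_6] + [v_1,v_2].
As a 27×18 matrix over Z this has rank 18, with invariant factors (1,1,1,1,1,1,1,1,1,1,1,1,1,1,1,1,1,2).

Now H_k = ker ∂_k / im ∂_{k+1}, so:

  H_2: rank ker ∂_2 − rank ∂_3 = (18 − 18) − 0 = 0, and there is no ∂_3, so H_2 ≅ 0.

(K is a triangulation of the Klein bottle.)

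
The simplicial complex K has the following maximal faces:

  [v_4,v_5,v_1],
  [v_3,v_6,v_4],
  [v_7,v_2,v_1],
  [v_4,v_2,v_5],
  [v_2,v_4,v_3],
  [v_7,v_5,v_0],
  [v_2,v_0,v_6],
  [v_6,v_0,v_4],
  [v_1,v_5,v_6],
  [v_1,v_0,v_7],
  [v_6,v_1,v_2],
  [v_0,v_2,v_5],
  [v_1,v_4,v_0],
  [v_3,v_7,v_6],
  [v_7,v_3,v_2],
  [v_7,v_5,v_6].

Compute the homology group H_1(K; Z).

H_1 = Z^2.

Order the vertices as v_0 < v_1 < v_2 < v_3 < v_4 < v_5 < v_6 < v_7. Listing each simplex with vertices in this order, K has dimension 2 with simplices:

  0-simplices (8): [v_0], [v_1], [v_2], [v_3], [v_4], [v_5], [v_6], [v_7]
  1-simplices (24): (24 of them)
  2-simplices (16): (16 of them)

giving chain groups C_0 ≅ Z^8, C_1 ≅ Z^24, C_2 ≅ Z^16.

∂_1: C_1 → C_0 maps an edge to its endpoints' difference, ∂[p,q] = q − p.
This gives a 8×24 integer matrix of rank 7; reducing to Smith normal form yields diagonal entries (1,1,1,1,1,1,1).

The boundary map ∂_2: C_2 → C_1 maps a triangle to the signed sum of its edges. For instance
  ∂[v_2,v_3,v_7] = [v_3,v_7] − [v_2,v_7] + [v_2,v_3],
  ∂[v_0,v_5,v_7] = [v_5,v_7] − [v_0,v_7] + [v_0,v_5].
As a 24×16 matrix over Z this has rank 15, with invariant factors (1,1,1,1,1,1,1,1,1,1,1,1,1,1,1).

Computing H_k = (kernel of ∂_k) / (image of ∂_{k+1}):

  H_1: rank ker ∂_1 − rank ∂_2 = (24 − 7) − 15 = 2, and the invariant factors of ∂_2 are all 1, so H_1 = Z^2.

(K is a triangulation of the torus T^2.)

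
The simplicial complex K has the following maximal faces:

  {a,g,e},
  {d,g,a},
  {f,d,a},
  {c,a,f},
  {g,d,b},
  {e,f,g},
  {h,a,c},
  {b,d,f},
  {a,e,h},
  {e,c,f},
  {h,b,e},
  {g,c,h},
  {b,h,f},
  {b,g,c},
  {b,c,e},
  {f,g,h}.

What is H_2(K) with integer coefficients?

H_2 = Z.

Fix the vertex order a < b < c < d < e < f < g < h and write every simplex with vertices in increasing order. Then dim K = 2 and the simplices of K are:

  0-simplices (8): a, b, c, d, e, f, g, h
  1-simplices (24): ac, ad, ae, af, ag, ah, bc, bd, be, bf, bg, bh, ce, cf, cg, ch, df, dg, ef, eg, eh, fg, fh, gh
  2-simplices (16): acf, ach, adf, adg, aeg, aeh, bce, bcg, bdf, bdg, beh, bfh, cef, cgh, efg, fgh

giving chain groups C_0 ≅ Z^8, C_1 ≅ Z^24, C_2 ≅ Z^16.

∂_1: C_1 → C_0 is given by ∂[p,q] = [q] − [p]. For instance
  ∂eg = g − e.
The resulting 8×24 matrix has rank 7, and its Smith normal form has invariant factors (1,1,1,1,1,1,1).

∂_2: C_2 → C_1 sends each 2-simplex [p,q,r] to [q,r] − [p,r] + [p,q]. For instance
  ∂acf = cf − af + ac,
  ∂bce = ce − be + bc.
The resulting 24×16 matrix has rank 15, and its Smith normal form has invariant factors (1,1,1,1,1,1,1,1,1,1,1,1,1,1,1).

From H_k ≅ ker(∂_k) / im(∂_{k+1}) we obtain:

  H_2: rank ker ∂_2 − rank ∂_3 = (16 − 15) − 0 = 1, and there is no ∂_3, so H_2 = Z.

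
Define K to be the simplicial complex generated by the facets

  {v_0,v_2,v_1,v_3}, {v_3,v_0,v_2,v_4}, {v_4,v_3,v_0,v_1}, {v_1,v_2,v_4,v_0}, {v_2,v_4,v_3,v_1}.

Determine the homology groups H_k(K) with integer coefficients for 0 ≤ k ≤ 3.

H_0 ≅ Z,  H_1 = 0,  H_2 = 0,  H_3 ≅ Z.

Order the vertices as v_0 < v_1 < v_2 < v_3 < v_4. Listing each simplex with vertices in this order, K has dimension 3 with simplices:

  0-simplices (5): [v_0], [v_1], [v_2], [v_3], [v_4]
  1-simplices (10): [v_0,v_1], [v_0,v_2], [v_0,v_3], [v_0,v_4], [v_1,v_2], [v_1,v_3], [v_1,v_4], [v_2,v_3], [v_2,v_4], [v_3,v_4]
  2-simplices (10): [v_0,v_1,v_2], [v_0,v_1,v_3], [v_0,v_1,v_4], [v_0,v_2,v_3], [v_0,v_2,v_4], [v_0,v_3,v_4], [v_1,v_2,v_3], [v_1,v_2,v_4], [v_1,v_3,v_4], [v_2,v_3,v_4]
  3-simplices (5): [v_0,v_1,v_2,v_3], [v_0,v_1,v_2,v_4], [v_0,v_1,v_3,v_4], [v_0,v_2,v_3,v_4], [v_1,v_2,v_3,v_4]

Hence C_0 ≅ Z^5, C_1 ≅ Z^10, C_2 ≅ Z^10, C_3 ≅ Z^5.

∂_1: C_1 → C_0 is given by ∂[p,q] = [q] − [p].
The 5×10 boundary matrix has rank 4 and Smith normal form diag(1,1,1,1).

∂_2: C_2 → C_1 sends each 2-simplex [p,q,r] to [q,r] − [p,r] + [p,q]. For instance
  ∂[v_0,v_1,v_2] = [v_1,v_2] − [v_0,v_2] + [v_0,v_1],
  ∂[v_0,v_2,v_3] = [v_2,v_3] − [v_0,v_3] + [v_0,v_2].
This gives a 10×10 integer matrix of rank 6; reducing to Smith normal form yields diagonal entries (1,1,1,1,1,1).

∂_3: C_3 → C_2 sends each 3-simplex σ to the alternating sum Σ_i (−1)^i (σ with its i-th vertex removed). For instance
  ∂[v_0,v_1,v_2,v_3] = [v_1,v_2,v_3] − [v_0,v_2,v_3] + [v_0,v_1,v_3] − [v_0,v_1,v_2],
  ∂[v_0,v_2,v_3,v_4] = [v_2,v_3,v_4] − [v_0,v_3,v_4] + [v_0,v_2,v_4] − [v_0,v_2,v_3].
The resulting 10×5 matrix has rank 4, and its Smith normal form has invariant factors (1,1,1,1).

Now H_k = ker ∂_k / im ∂_{k+1}, so:

  H_0: rank C_0 − rank ∂_1 = 5 − 4 = 1, and the invariant factors of ∂_1 are all 1, so H_0 ≅ Z.
  H_1: rank ker ∂_1 − rank ∂_2 = (10 − 4) − 6 = 0, and the invariant factors of ∂_2 are all 1, so H_1 ≅ 0.
  H_2: rank ker ∂_2 − rank ∂_3 = (10 − 6) − 4 = 0, and the invariant factors of ∂_3 are all 1, so H_2 ≅ 0.
  H_3: rank ker ∂_3 − rank ∂_4 = (5 − 4) − 0 = 1, and there is no ∂_4, so H_3 ≅ Z.

As a check, the Euler characteristic is 5 − 10 + 10 − 5 = 0, which agrees with 1 − 0 + 0 − 1 = 0.
(K is a triangulation of the 3-sphere S^3.)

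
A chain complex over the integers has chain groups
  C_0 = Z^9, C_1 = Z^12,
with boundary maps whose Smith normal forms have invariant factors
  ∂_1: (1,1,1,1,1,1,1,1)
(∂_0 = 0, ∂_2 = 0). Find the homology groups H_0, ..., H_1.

H_0 = Z,  H_1 = Z^4.

H_0: b_0 = 9 − 0 − 8 = 1; torsion from ∂_1 factors > 1: none. So H_0 = Z.
H_1: b_1 = 12 − 8 − 0 = 4; torsion from ∂_2 factors > 1: none. So H_1 = Z^4.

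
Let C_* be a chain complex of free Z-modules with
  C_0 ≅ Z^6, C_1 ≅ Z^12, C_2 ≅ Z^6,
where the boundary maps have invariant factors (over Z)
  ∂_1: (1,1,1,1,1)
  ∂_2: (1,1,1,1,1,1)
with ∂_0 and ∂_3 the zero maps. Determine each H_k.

H_0 ≅ Z,  H_1 ≅ Z,  H_2 = 0.

H_0: b_0 = 6 − 0 − 5 = 1; torsion from ∂_1 factors > 1: none. So H_0 ≅ Z.
H_1: b_1 = 12 − 5 − 6 = 1; torsion from ∂_2 factors > 1: none. So H_1 ≅ Z.
H_2: b_2 = 6 − 6 − 0 = 0; torsion from ∂_3 factors > 1: none. So H_2 ≅ 0.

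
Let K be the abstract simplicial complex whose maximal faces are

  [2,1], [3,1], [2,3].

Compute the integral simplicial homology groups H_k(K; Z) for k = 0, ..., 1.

Fix the vertex order 1 < 2 < 3 and write every simplex with vertices in increasing order. Then dim K = 1 and the simplices of K are:

  0-simplices (3): [1], [2], [3]
  1-simplices (3): [1,2], [1,3], [2,3]

so the chain groups are C_0 ≅ Z^3, C_1 ≅ Z^3.

The boundary map ∂_1: C_1 → C_0 sends each edge [p,q] (with p < q) to q − p. For instance
  ∂[1,2] = [2] − [1].
This gives a 3×3 integer matrix of rank 2; reducing to Smith normal form yields diagonal entries (1,1).

Computing H_k = (kernel of ∂_k) / (image of ∂_{k+1}):

  H_0: rank C_0 − rank ∂_1 = 3 − 2 = 1, and the invariant factors of ∂_1 are all 1, so H_0 = Z.
  H_1: rank ker ∂_1 − rank ∂_2 = (3 − 2) − 0 = 1, and there is no ∂_2, so H_1 = Z.

H_0 = Z,  H_1 = Z.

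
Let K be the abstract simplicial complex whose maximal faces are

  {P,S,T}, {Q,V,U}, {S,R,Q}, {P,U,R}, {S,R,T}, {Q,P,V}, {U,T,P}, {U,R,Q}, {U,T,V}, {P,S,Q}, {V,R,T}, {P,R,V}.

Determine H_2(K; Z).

We work with the vertex ordering P < Q < R < S < T < U < V. The simplices of K, each written with vertices in increasing order, are:

  0-simplices (7): P, Q, R, S, T, U, V
  1-simplices (18): PQ, PR, PS, PT, PU, PV, QR, QS, QU, QV, RS, RT, RU, RV, ST, TU, TV, UV
  2-simplices (12): PQS, PQV, PRU, PRV, PST, PTU, QRS, QRU, QUV, RST, RTV, TUV

giving chain groups C_0 ≅ Z^7, C_1 ≅ Z^18, C_2 ≅ Z^12.

∂_1: C_1 → C_0 maps an edge to its endpoints' difference, ∂[p,q] = q − p.
The resulting 7×18 matrix has rank 6, and its Smith normal form has invariant factors (1,1,1,1,1,1).

The boundary map ∂_2: C_2 → C_1 maps a triangle to the signed sum of its edges. For instance
  ∂RST = ST − RT + RS,
  ∂TUV = UV − TV + TU.
The 18×12 boundary matrix has rank 12 and Smith normal form diag(1,1,1,1,1,1,1,1,1,1,1,2).

Reading off H_k = ker ∂_k / im ∂_{k+1}:

  H_2: rank ker ∂_2 − rank ∂_3 = (12 − 12) − 0 = 0, and there is no ∂_3, so H_2 = 0.

H_2 ≅ 0.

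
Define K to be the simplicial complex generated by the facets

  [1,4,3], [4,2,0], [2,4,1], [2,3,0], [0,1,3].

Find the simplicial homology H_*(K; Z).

H_0 = Z,  H_1 = Z,  H_2 = 0.

Take the total order 0 < 1 < 2 < 3 < 4 on the vertex set. Then K (dimension 2) consists of the simplices:

  0-simplices (5): [0], [1], [2], [3], [4]
  1-simplices (10): [0,1], [0,2], [0,3], [0,4], [1,2], [1,3], [1,4], [2,3], [2,4], [3,4]
  2-simplices (5): [0,1,3], [0,2,3], [0,2,4], [1,2,4], [1,3,4]

Hence C_0 ≅ Z^5, C_1 ≅ Z^10, C_2 ≅ Z^5.

The boundary map ∂_1: C_1 → C_0 sends each edge [p,q] (with p < q) to q − p. For instance
  ∂[1,4] = [4] − [1].
This gives a 5×10 integer matrix of rank 4; reducing to Smith normal form yields diagonal entries (1,1,1,1).

∂_2: C_2 → C_1 maps a triangle to the signed sum of its edges. For instance
  ∂[1,3,4] = [3,4] − [1,4] + [1,3],
  ∂[0,2,4] = [2,4] − [0,4] + [0,2].
As a 10×5 matrix over Z this has rank 5, with invariant factors (1,1,1,1,1).

From H_k ≅ ker(∂_k) / im(∂_{k+1}) we obtain:

  H_0: rank C_0 − rank ∂_1 = 5 − 4 = 1, and the invariant factors of ∂_1 are all 1, so H_0 ≅ Z.
  H_1: rank ker ∂_1 − rank ∂_2 = (10 − 4) − 5 = 1, and the invariant factors of ∂_2 are all 1, so H_1 ≅ Z.
  H_2: rank ker ∂_2 − rank ∂_3 = (5 − 5) − 0 = 0, and there is no ∂_3, so H_2 ≅ 0.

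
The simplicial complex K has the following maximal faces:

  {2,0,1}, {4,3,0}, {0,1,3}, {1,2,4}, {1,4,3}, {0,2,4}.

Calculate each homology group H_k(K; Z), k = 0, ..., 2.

H_0 ≅ Z,  H_1 = 0,  H_2 ≅ Z.

Take the total order 0 < 1 < 2 < 3 < 4 on the vertex set. Then K (dimension 2) consists of the simplices:

  0-simplices (5): [0], [1], [2], [3], [4]
  1-simplices (9): [0,1], [0,2], [0,3], [0,4], [1,2], [1,3], [1,4], [2,4], [3,4]
  2-simplices (6): [0,1,2], [0,1,3], [0,2,4], [0,3,4], [1,2,4], [1,3,4]

giving chain groups C_0 ≅ Z^5, C_1 ≅ Z^9, C_2 ≅ Z^6.

The boundary map ∂_1: C_1 → C_0 is given by ∂[p,q] = [q] − [p]. For instance
  ∂[2,4] = [4] − [2].
The 5×9 boundary matrix has rank 4 and Smith normal form diag(1,1,1,1).

Boundary ∂_2: C_2 → C_1 acts by ∂[p,q,r] = [q,r] − [p,r] + [p,q]. For instance
  ∂[0,3,4] = [3,4] − [0,4] + [0,3],
  ∂[0,1,2] = [1,2] − [0,2] + [0,1].
As a 9×6 matrix over Z this has rank 5, with invariant factors (1,1,1,1,1).

Computing H_k = (kernel of ∂_k) / (image of ∂_{k+1}):

  H_0: rank C_0 − rank ∂_1 = 5 − 4 = 1, and the invariant factors of ∂_1 are all 1, so H_0 = Z.
  H_1: rank ker ∂_1 − rank ∂_2 = (9 − 4) − 5 = 0, and the invariant factors of ∂_2 are all 1, so H_1 = 0.
  H_2: rank ker ∂_2 − rank ∂_3 = (6 − 5) − 0 = 1, and there is no ∂_3, so H_2 = Z.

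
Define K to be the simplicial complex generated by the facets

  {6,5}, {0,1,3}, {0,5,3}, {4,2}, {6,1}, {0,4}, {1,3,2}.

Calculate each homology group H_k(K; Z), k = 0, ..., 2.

K has 7 vertices, 11 edges, 3 triangles.
rank ∂_0 = 0, rank ∂_1 = 6 ⇒ b_0 = 7 − 0 − 6 = 1; all invariant factors of ∂_1 are 1 so no torsion. So H_0 = Z.
rank ∂_1 = 6, rank ∂_2 = 3 ⇒ b_1 = 11 − 6 − 3 = 2; all invariant factors of ∂_2 are 1 so no torsion. So H_1 = Z^2.
rank ∂_2 = 3, rank ∂_3 = 0 ⇒ b_2 = 3 − 3 − 0 = 0. So H_2 = 0.

H_0 ≅ Z,  H_1 ≅ Z^2,  H_2 = 0.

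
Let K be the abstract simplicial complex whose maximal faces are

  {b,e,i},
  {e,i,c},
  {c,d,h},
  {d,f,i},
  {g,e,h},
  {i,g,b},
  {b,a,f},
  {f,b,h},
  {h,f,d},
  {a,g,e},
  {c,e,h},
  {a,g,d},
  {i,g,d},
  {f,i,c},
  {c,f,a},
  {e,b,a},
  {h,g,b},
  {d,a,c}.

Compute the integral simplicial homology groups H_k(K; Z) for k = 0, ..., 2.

H_0 ≅ Z,  H_1 ≅ Z × Z/2,  H_2 = 0.

Order the vertices as a < b < c < d < e < f < g < h < i. Listing each simplex with vertices in this order, K has dimension 2 with simplices:

  0-simplices (9): a, b, c, d, e, f, g, h, i
  1-simplices (27): ab, ac, ad, ae, af, ag, be, bf, bg, bh, bi, cd, ce, cf, ch, ci, df, dg, dh, di, eg, eh, ei, fh, fi, gh, gi
  2-simplices (18): abe, abf, acd, acf, adg, aeg, bei, bfh, bgh, bgi, cdh, ceh, cei, cfi, dfh, dfi, dgi, egh

giving chain groups C_0 ≅ Z^9, C_1 ≅ Z^27, C_2 ≅ Z^18.

Boundary ∂_1: C_1 → C_0 sends each edge [p,q] (with p < q) to q − p.
This gives a 9×27 integer matrix of rank 8; reducing to Smith normal form yields diagonal entries (1,1,1,1,1,1,1,1).

The boundary map ∂_2: C_2 → C_1 sends each 2-simplex [p,q,r] to [q,r] − [p,r] + [p,q]. For instance
  ∂cdh = dh − ch + cd,
  ∂bgi = gi − bi + bg.
The 27×18 boundary matrix has rank 18 and Smith normal form diag(1,1,1,1,1,1,1,1,1,1,1,1,1,1,1,1,1,2).

Now H_k = ker ∂_k / im ∂_{k+1}, so:

  H_0: rank C_0 − rank ∂_1 = 9 − 8 = 1, and the invariant factors of ∂_1 are all 1, so H_0 = Z.
  H_1: rank ker ∂_1 − rank ∂_2 = (27 − 8) − 18 = 1, and ∂_2 has invariant factor 2 > 1, so H_1 = Z × Z/2.
  H_2: rank ker ∂_2 − rank ∂_3 = (18 − 18) − 0 = 0, and there is no ∂_3, so H_2 = 0.

As a check, the Euler characteristic is 9 − 27 + 18 = 0, which agrees with 1 − 1 + 0 = 0.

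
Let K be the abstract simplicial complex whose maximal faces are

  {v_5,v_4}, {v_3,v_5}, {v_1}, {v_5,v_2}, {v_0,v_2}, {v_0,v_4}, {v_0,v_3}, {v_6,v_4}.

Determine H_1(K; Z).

H_1 ≅ Z^2.

K has 7 vertices, 7 edges.
rank ∂_1 = 5, rank ∂_2 = 0 ⇒ b_1 = 7 − 5 − 0 = 2. So H_1 ≅ Z^2.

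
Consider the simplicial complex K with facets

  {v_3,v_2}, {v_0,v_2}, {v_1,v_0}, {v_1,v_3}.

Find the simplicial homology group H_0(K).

K has 4 vertices, 4 edges.
rank ∂_0 = 0, rank ∂_1 = 3 ⇒ b_0 = 4 − 0 − 3 = 1; all invariant factors of ∂_1 are 1 so no torsion. So H_0 ≅ Z.

H_0 ≅ Z.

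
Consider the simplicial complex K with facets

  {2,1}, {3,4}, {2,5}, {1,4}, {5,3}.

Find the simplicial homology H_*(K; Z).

Take the total order 1 < 2 < 3 < 4 < 5 on the vertex set. Then K (dimension 1) consists of the simplices:

  0-simplices (5): [1], [2], [3], [4], [5]
  1-simplices (5): [1,2], [1,4], [2,5], [3,4], [3,5]

Hence C_0 ≅ Z^5, C_1 ≅ Z^5.

∂_1: C_1 → C_0 sends each edge [p,q] (with p < q) to q − p. For instance
  ∂[3,4] = [4] − [3].
As a 5×5 matrix over Z this has rank 4, with invariant factors (1,1,1,1).

Now H_k = ker ∂_k / im ∂_{k+1}, so:

  H_0: rank C_0 − rank ∂_1 = 5 − 4 = 1, and the invariant factors of ∂_1 are all 1, so H_0 ≅ Z.
  H_1: rank ker ∂_1 − rank ∂_2 = (5 − 4) − 0 = 1, and there is no ∂_2, so H_1 ≅ Z.

(K is a triangulation of the circle S^1.)

H_0 = Z,  H_1 = Z.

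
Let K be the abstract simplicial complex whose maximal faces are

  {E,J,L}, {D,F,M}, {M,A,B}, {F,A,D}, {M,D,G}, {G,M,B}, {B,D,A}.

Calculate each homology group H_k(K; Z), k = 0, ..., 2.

Take the total order A < B < D < E < F < G < J < L < M on the vertex set. Then K (dimension 2) consists of the simplices:

  0-simplices (9): A, B, D, E, F, G, J, L, M
  1-simplices (15): AB, AD, AF, AM, BD, BG, BM, DF, DG, DM, EJ, EL, FM, GM, JL
  2-simplices (7): ABD, ABM, ADF, BGM, DFM, DGM, EJL

so the chain groups are C_0 ≅ Z^9, C_1 ≅ Z^15, C_2 ≅ Z^7.

Boundary ∂_1: C_1 → C_0 maps an edge to its endpoints' difference, ∂[p,q] = q − p.
This gives a 9×15 integer matrix of rank 7; reducing to Smith normal form yields diagonal entries (1,1,1,1,1,1,1).

The boundary map ∂_2: C_2 → C_1 maps a triangle to the signed sum of its edges. For instance
  ∂ABM = BM − AM + AB,
  ∂ADF = DF − AF + AD.
The resulting 15×7 matrix has rank 7, and its Smith normal form has invariant factors (1,1,1,1,1,1,1).

Computing H_k = (kernel of ∂_k) / (image of ∂_{k+1}):

  H_0: rank C_0 − rank ∂_1 = 9 − 7 = 2, and the invariant factors of ∂_1 are all 1, so H_0 ≅ Z^2.
  H_1: rank ker ∂_1 − rank ∂_2 = (15 − 7) − 7 = 1, and the invariant factors of ∂_2 are all 1, so H_1 ≅ Z.
  H_2: rank ker ∂_2 − rank ∂_3 = (7 − 7) − 0 = 0, and there is no ∂_3, so H_2 ≅ 0.

H_0 ≅ Z^2,  H_1 ≅ Z,  H_2 = 0.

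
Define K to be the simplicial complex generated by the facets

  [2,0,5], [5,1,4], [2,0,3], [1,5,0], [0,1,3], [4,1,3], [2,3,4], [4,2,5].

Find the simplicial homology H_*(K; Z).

We work with the vertex ordering 0 < 1 < 2 < 3 < 4 < 5. The simplices of K, each written with vertices in increasing order, are:

  0-simplices (6): [0], [1], [2], [3], [4], [5]
  1-simplices (12): [0,1], [0,2], [0,3], [0,5], [1,3], [1,4], [1,5], [2,3], [2,4], [2,5], [3,4], [4,5]
  2-simplices (8): [0,1,3], [0,1,5], [0,2,3], [0,2,5], [1,3,4], [1,4,5], [2,3,4], [2,4,5]

Hence C_0 ≅ Z^6, C_1 ≅ Z^12, C_2 ≅ Z^8.

The boundary map ∂_1: C_1 → C_0 maps an edge to its endpoints' difference, ∂[p,q] = q − p.
The 6×12 boundary matrix has rank 5 and Smith normal form diag(1,1,1,1,1).

Boundary ∂_2: C_2 → C_1 sends each 2-simplex [p,q,r] to [q,r] − [p,r] + [p,q]. For instance
  ∂[0,2,3] = [2,3] − [0,3] + [0,2],
  ∂[1,3,4] = [3,4] − [1,4] + [1,3].
The 12×8 boundary matrix has rank 7 and Smith normal form diag(1,1,1,1,1,1,1).

Reading off H_k = ker ∂_k / im ∂_{k+1}:

  H_0: rank C_0 − rank ∂_1 = 6 − 5 = 1, and the invariant factors of ∂_1 are all 1, so H_0 = Z.
  H_1: rank ker ∂_1 − rank ∂_2 = (12 − 5) − 7 = 0, and the invariant factors of ∂_2 are all 1, so H_1 = 0.
  H_2: rank ker ∂_2 − rank ∂_3 = (8 − 7) − 0 = 1, and there is no ∂_3, so H_2 = Z.

As a check, the Euler characteristic is 6 − 12 + 8 = 2, which agrees with 1 − 0 + 1 = 2.
(K is a triangulation of the 2-sphere S^2.)

H_0 ≅ Z,  H_1 = 0,  H_2 ≅ Z.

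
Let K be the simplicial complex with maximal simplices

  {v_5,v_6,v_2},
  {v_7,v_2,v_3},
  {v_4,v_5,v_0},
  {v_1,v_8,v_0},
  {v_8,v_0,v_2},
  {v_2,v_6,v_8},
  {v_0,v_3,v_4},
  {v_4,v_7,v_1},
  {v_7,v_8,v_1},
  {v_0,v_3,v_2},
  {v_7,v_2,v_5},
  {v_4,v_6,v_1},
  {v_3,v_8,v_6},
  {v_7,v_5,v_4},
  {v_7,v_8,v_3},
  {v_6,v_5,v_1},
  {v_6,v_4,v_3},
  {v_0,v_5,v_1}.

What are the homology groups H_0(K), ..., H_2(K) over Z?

K has 9 vertices, 27 edges, 18 triangles.
rank ∂_0 = 0, rank ∂_1 = 8 ⇒ b_0 = 9 − 0 − 8 = 1; all invariant factors of ∂_1 are 1 so no torsion. So H_0 = Z.
rank ∂_1 = 8, rank ∂_2 = 18 ⇒ b_1 = 27 − 8 − 18 = 1; ∂_2 has invariant factor(s) [2] giving torsion. So H_1 = Z ⊕ Z/2.
rank ∂_2 = 18, rank ∂_3 = 0 ⇒ b_2 = 18 − 18 − 0 = 0. So H_2 = 0.

H_0 = Z,  H_1 = Z ⊕ Z/2,  H_2 = 0.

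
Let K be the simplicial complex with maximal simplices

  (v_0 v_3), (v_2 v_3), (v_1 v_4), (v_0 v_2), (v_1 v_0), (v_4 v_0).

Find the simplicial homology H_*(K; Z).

H_0 ≅ Z,  H_1 ≅ Z^2.

Take the total order v_0 < v_1 < v_2 < v_3 < v_4 on the vertex set. Then K (dimension 1) consists of the simplices:

  0-simplices (5): [v_0], [v_1], [v_2], [v_3], [v_4]
  1-simplices (6): [v_0,v_1], [v_0,v_2], [v_0,v_3], [v_0,v_4], [v_1,v_4], [v_2,v_3]

so the chain groups are C_0 ≅ Z^5, C_1 ≅ Z^6.

Boundary ∂_1: C_1 → C_0 is given by ∂[p,q] = [q] − [p]. For instance
  ∂[v_0,v_3] = [v_3] − [v_0].
The 5×6 boundary matrix has rank 4 and Smith normal form diag(1,1,1,1).

From H_k ≅ ker(∂_k) / im(∂_{k+1}) we obtain:

  H_0: rank C_0 − rank ∂_1 = 5 − 4 = 1, and the invariant factors of ∂_1 are all 1, so H_0 = Z.
  H_1: rank ker ∂_1 − rank ∂_2 = (6 − 4) − 0 = 2, and there is no ∂_2, so H_1 = Z^2.

As a check, the Euler characteristic is 5 − 6 = -1, which agrees with 1 − 2 = -1.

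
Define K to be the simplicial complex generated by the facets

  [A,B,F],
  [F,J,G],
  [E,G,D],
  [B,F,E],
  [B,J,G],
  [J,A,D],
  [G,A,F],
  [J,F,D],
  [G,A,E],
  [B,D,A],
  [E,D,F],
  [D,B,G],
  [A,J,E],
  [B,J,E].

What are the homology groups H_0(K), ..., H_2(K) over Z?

H_0 = Z,  H_1 = Z^2,  H_2 = Z.

Order the vertices as A < B < D < E < F < G < J. Listing each simplex with vertices in this order, K has dimension 2 with simplices:

  0-simplices (7): A, B, D, E, F, G, J
  1-simplices (21): AB, AD, AE, AF, AG, AJ, BD, BE, BF, BG, BJ, DE, DF, DG, DJ, EF, EG, EJ, FG, FJ, GJ
  2-simplices (14): ABD, ABF, ADJ, AEG, AEJ, AFG, BDG, BEF, BEJ, BGJ, DEF, DEG, DFJ, FGJ

so the chain groups are C_0 ≅ Z^7, C_1 ≅ Z^21, C_2 ≅ Z^14.

Boundary ∂_1: C_1 → C_0 sends each edge [p,q] (with p < q) to q − p. For instance
  ∂AB = B − A.
The resulting 7×21 matrix has rank 6, and its Smith normal form has invariant factors (1,1,1,1,1,1).

∂_2: C_2 → C_1 sends each 2-simplex [p,q,r] to [q,r] − [p,r] + [p,q]. For instance
  ∂AEJ = EJ − AJ + AE,
  ∂ABF = BF − AF + AB.
The 21×14 boundary matrix has rank 13 and Smith normal form diag(1,1,1,1,1,1,1,1,1,1,1,1,1).

Computing H_k = (kernel of ∂_k) / (image of ∂_{k+1}):

  H_0: rank C_0 − rank ∂_1 = 7 − 6 = 1, and the invariant factors of ∂_1 are all 1, so H_0 ≅ Z.
  H_1: rank ker ∂_1 − rank ∂_2 = (21 − 6) − 13 = 2, and the invariant factors of ∂_2 are all 1, so H_1 ≅ Z^2.
  H_2: rank ker ∂_2 − rank ∂_3 = (14 − 13) − 0 = 1, and there is no ∂_3, so H_2 ≅ Z.

(K is a triangulation of the torus T^2.)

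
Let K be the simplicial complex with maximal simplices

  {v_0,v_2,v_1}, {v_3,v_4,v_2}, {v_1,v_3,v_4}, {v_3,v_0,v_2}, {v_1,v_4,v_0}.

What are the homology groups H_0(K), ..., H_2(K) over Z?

Take the total order v_0 < v_1 < v_2 < v_3 < v_4 on the vertex set. Then K (dimension 2) consists of the simplices:

  0-simplices (5): [v_0], [v_1], [v_2], [v_3], [v_4]
  1-simplices (10): [v_0,v_1], [v_0,v_2], [v_0,v_3], [v_0,v_4], [v_1,v_2], [v_1,v_3], [v_1,v_4], [v_2,v_3], [v_2,v_4], [v_3,v_4]
  2-simplices (5): [v_0,v_1,v_2], [v_0,v_1,v_4], [v_0,v_2,v_3], [v_1,v_3,v_4], [v_2,v_3,v_4]

so the chain groups are C_0 ≅ Z^5, C_1 ≅ Z^10, C_2 ≅ Z^5.

∂_1: C_1 → C_0 is given by ∂[p,q] = [q] − [p]. For instance
  ∂[v_1,v_2] = [v_2] − [v_1].
As a 5×10 matrix over Z this has rank 4, with invariant factors (1,1,1,1).

∂_2: C_2 → C_1 acts by ∂[p,q,r] = [q,r] − [p,r] + [p,q]. For instance
  ∂[v_0,v_1,v_4] = [v_1,v_4] − [v_0,v_4] + [v_0,v_1],
  ∂[v_0,v_1,v_2] = [v_1,v_2] − [v_0,v_2] + [v_0,v_1].
This gives a 10×5 integer matrix of rank 5; reducing to Smith normal form yields diagonal entries (1,1,1,1,1).

Now H_k = ker ∂_k / im ∂_{k+1}, so:

  H_0: rank C_0 − rank ∂_1 = 5 − 4 = 1, and the invariant factors of ∂_1 are all 1, so H_0 ≅ Z.
  H_1: rank ker ∂_1 − rank ∂_2 = (10 − 4) − 5 = 1, and the invariant factors of ∂_2 are all 1, so H_1 ≅ Z.
  H_2: rank ker ∂_2 − rank ∂_3 = (5 − 5) − 0 = 0, and there is no ∂_3, so H_2 ≅ 0.

H_0 = Z,  H_1 = Z,  H_2 = 0.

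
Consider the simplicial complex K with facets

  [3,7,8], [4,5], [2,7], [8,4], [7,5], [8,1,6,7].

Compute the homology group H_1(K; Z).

Order the vertices as 1 < 2 < 3 < 4 < 5 < 6 < 7 < 8. Listing each simplex with vertices in this order, K has dimension 3 with simplices:

  0-simplices (8): [1], [2], [3], [4], [5], [6], [7], [8]
  1-simplices (12): [1,6], [1,7], [1,8], [2,7], [3,7], [3,8], [4,5], [4,8], [5,7], [6,7], [6,8], [7,8]
  2-simplices (5): [1,6,7], [1,6,8], [1,7,8], [3,7,8], [6,7,8]
  3-simplices (1): [1,6,7,8]

Hence C_0 ≅ Z^8, C_1 ≅ Z^12, C_2 ≅ Z^5, C_3 ≅ Z^1.

∂_1: C_1 → C_0 maps an edge to its endpoints' difference, ∂[p,q] = q − p. For instance
  ∂[5,7] = [7] − [5].
The resulting 8×12 matrix has rank 7, and its Smith normal form has invariant factors (1,1,1,1,1,1,1).

Boundary ∂_2: C_2 → C_1 maps a triangle to the signed sum of its edges. For instance
  ∂[3,7,8] = [7,8] − [3,8] + [3,7],
  ∂[1,6,8] = [6,8] − [1,8] + [1,6].
The 12×5 boundary matrix has rank 4 and Smith normal form diag(1,1,1,1).

Boundary ∂_3: C_3 → C_2 sends each 3-simplex σ to the alternating sum Σ_i (−1)^i (σ with its i-th vertex removed). For instance
  ∂[1,6,7,8] = [6,7,8] − [1,7,8] + [1,6,8] − [1,6,7].
This gives a 5×1 integer matrix of rank 1; reducing to Smith normal form yields diagonal entries (1).

Computing H_k = (kernel of ∂_k) / (image of ∂_{k+1}):

  H_1: rank ker ∂_1 − rank ∂_2 = (12 − 7) − 4 = 1, and the invariant factors of ∂_2 are all 1, so H_1 = Z.

H_1 ≅ Z.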